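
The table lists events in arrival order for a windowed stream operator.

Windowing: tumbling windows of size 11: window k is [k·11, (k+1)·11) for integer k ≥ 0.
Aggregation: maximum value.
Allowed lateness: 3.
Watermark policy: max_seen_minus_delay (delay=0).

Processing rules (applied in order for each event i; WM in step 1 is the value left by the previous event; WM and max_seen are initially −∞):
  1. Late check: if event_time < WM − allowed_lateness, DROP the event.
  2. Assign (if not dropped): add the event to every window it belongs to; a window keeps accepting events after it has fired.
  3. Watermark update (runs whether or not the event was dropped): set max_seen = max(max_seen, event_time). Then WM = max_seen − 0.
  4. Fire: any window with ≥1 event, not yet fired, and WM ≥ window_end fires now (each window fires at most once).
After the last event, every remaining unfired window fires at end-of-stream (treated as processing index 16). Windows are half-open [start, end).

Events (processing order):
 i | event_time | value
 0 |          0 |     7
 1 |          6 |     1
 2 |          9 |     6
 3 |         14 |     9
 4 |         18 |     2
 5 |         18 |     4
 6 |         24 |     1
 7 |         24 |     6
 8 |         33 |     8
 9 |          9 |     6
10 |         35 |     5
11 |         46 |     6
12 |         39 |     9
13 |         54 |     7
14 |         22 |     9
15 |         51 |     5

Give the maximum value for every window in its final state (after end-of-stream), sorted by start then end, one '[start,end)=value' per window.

[0,11)=7 [11,22)=9 [22,33)=6 [33,44)=8 [44,55)=7

i=0 t=0 v=7: → [0,11); WM=0
i=1 t=6 v=1: → [0,11); WM=6
i=2 t=9 v=6: → [0,11); WM=9
i=3 t=14 v=9: → [11,22); WM=14; [0,11) fires=7
i=4 t=18 v=2: → [11,22); WM=18
i=5 t=18 v=4: → [11,22); WM=18
i=6 t=24 v=1: → [22,33); WM=24; [11,22) fires=9
i=7 t=24 v=6: → [22,33); WM=24
i=8 t=33 v=8: → [33,44); WM=33; [22,33) fires=6
i=9 t=9 v=6: DROP (t<33-3); WM=33
i=10 t=35 v=5: → [33,44); WM=35
i=11 t=46 v=6: → [44,55); WM=46; [33,44) fires=8
i=12 t=39 v=9: DROP (t<46-3); WM=46
i=13 t=54 v=7: → [44,55); WM=54
i=14 t=22 v=9: DROP (t<54-3); WM=54
i=15 t=51 v=5: → [44,55); WM=54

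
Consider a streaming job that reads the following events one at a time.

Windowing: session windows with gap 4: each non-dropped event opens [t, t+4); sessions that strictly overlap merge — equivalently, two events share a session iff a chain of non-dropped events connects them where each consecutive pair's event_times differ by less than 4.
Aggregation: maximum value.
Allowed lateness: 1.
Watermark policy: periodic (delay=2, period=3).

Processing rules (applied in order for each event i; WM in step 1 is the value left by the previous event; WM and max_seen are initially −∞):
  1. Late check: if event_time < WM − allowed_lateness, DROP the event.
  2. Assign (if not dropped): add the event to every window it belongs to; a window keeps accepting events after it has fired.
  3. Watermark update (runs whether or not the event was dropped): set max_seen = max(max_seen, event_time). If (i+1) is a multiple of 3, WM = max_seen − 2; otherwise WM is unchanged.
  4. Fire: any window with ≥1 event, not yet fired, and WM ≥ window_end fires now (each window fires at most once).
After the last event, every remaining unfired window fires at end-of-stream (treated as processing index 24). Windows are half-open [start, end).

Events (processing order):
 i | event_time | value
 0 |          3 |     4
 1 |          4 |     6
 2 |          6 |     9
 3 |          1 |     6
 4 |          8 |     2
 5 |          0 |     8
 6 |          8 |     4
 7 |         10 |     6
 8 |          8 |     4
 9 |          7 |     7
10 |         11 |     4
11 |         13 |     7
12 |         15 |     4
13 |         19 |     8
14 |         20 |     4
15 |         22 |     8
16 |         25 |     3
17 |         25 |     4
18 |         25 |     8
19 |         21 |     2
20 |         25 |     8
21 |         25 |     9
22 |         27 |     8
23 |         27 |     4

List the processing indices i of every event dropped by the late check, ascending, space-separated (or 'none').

i=0 t=3 v=4: → [3,7); WM=−∞
i=1 t=4 v=6: → [3,8); WM=−∞
i=2 t=6 v=9: → [3,10); WM=4
i=3 t=1 v=6: DROP (t<4-1); WM=4
i=4 t=8 v=2: → [3,12); WM=4
i=5 t=0 v=8: DROP (t<4-1); WM=6
i=6 t=8 v=4: → [3,12); WM=6
i=7 t=10 v=6: → [3,14); WM=6
i=8 t=8 v=4: → [3,14); WM=8
i=9 t=7 v=7: → [3,14); WM=8
i=10 t=11 v=4: → [3,15); WM=8
i=11 t=13 v=7: → [3,17); WM=11
i=12 t=15 v=4: → [3,19); WM=11
i=13 t=19 v=8: → [19,23); WM=11
i=14 t=20 v=4: → [19,24); WM=18
i=15 t=22 v=8: → [19,26); WM=18
i=16 t=25 v=3: → [19,29); WM=18
i=17 t=25 v=4: → [19,29); WM=23
i=18 t=25 v=8: → [19,29); WM=23
i=19 t=21 v=2: DROP (t<23-1); WM=23
i=20 t=25 v=8: → [19,29); WM=23
i=21 t=25 v=9: → [19,29); WM=23
i=22 t=27 v=8: → [19,31); WM=23
i=23 t=27 v=4: → [19,31); WM=25

3 5 19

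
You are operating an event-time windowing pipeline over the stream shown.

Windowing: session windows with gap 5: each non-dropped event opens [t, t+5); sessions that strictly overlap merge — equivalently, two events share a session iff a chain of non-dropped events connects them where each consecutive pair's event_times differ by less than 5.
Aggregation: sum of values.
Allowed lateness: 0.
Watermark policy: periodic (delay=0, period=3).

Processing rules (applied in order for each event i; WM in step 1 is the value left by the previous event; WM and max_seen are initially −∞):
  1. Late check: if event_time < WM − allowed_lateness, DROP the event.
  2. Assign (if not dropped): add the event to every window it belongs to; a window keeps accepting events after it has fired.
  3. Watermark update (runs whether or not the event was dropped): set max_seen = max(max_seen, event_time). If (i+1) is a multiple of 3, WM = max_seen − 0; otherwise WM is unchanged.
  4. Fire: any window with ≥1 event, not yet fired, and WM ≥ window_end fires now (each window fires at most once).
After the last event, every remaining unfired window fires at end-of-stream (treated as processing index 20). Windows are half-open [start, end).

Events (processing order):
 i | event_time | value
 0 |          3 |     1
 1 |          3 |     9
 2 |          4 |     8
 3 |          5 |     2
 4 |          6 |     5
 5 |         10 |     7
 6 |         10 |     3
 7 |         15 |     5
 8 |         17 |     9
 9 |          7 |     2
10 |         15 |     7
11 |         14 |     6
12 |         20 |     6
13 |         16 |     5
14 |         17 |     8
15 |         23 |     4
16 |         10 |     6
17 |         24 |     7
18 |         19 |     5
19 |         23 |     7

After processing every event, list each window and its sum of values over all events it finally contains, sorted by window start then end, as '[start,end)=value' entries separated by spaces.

i=0 t=3 v=1: → [3,8); WM=−∞
i=1 t=3 v=9: → [3,8); WM=−∞
i=2 t=4 v=8: → [3,9); WM=4
i=3 t=5 v=2: → [3,10); WM=4
i=4 t=6 v=5: → [3,11); WM=4
i=5 t=10 v=7: → [3,15); WM=10
i=6 t=10 v=3: → [3,15); WM=10
i=7 t=15 v=5: → [15,20); WM=10
i=8 t=17 v=9: → [15,22); WM=17
i=9 t=7 v=2: DROP (t<17-0); WM=17
i=10 t=15 v=7: DROP (t<17-0); WM=17
i=11 t=14 v=6: DROP (t<17-0); WM=17
i=12 t=20 v=6: → [15,25); WM=17
i=13 t=16 v=5: DROP (t<17-0); WM=17
i=14 t=17 v=8: → [15,25); WM=20
i=15 t=23 v=4: → [15,28); WM=20
i=16 t=10 v=6: DROP (t<20-0); WM=20
i=17 t=24 v=7: → [15,29); WM=24
i=18 t=19 v=5: DROP (t<24-0); WM=24
i=19 t=23 v=7: DROP (t<24-0); WM=24

[3,15)=35 [15,29)=39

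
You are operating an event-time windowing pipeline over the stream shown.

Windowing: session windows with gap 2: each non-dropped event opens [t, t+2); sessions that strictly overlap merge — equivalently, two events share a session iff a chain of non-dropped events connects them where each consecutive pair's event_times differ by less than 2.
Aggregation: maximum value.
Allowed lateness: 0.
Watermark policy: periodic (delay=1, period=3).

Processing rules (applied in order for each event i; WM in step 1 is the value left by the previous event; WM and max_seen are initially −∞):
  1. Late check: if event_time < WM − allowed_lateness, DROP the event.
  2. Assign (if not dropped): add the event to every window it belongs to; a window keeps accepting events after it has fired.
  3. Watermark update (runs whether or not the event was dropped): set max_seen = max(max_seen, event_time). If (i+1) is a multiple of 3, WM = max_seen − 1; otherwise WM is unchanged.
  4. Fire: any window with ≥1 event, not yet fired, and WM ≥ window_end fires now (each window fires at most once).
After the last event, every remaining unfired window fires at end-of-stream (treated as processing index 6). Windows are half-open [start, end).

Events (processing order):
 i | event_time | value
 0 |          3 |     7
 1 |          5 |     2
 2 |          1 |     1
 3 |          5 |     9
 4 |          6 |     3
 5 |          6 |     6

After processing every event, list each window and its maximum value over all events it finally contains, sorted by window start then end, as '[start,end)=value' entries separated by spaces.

i=0 t=3 v=7: → [3,5); WM=−∞
i=1 t=5 v=2: → [5,7); WM=−∞
i=2 t=1 v=1: → [1,3); WM=4
i=3 t=5 v=9: → [5,7); WM=4
i=4 t=6 v=3: → [5,8); WM=4
i=5 t=6 v=6: → [5,8); WM=5

[1,3)=1 [3,5)=7 [5,8)=9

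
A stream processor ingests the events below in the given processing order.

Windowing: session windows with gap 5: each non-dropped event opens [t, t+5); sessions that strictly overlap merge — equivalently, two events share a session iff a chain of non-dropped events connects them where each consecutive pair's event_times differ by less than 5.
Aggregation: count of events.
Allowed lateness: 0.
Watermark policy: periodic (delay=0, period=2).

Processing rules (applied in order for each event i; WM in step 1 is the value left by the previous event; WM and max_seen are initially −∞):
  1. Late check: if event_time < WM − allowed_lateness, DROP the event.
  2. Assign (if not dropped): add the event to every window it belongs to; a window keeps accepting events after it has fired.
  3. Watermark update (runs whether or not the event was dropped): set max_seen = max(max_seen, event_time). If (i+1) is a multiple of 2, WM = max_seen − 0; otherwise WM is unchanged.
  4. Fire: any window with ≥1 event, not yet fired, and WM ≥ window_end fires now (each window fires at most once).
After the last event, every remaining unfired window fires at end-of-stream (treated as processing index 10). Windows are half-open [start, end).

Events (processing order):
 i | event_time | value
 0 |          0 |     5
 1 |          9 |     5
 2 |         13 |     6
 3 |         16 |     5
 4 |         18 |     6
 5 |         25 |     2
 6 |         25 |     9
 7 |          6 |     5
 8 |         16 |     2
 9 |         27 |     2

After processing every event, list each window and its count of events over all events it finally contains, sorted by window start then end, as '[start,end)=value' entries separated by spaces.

i=0 t=0 v=5: → [0,5); WM=−∞
i=1 t=9 v=5: → [9,14); WM=9
i=2 t=13 v=6: → [9,18); WM=9
i=3 t=16 v=5: → [9,21); WM=16
i=4 t=18 v=6: → [9,23); WM=16
i=5 t=25 v=2: → [25,30); WM=25
i=6 t=25 v=9: → [25,30); WM=25
i=7 t=6 v=5: DROP (t<25-0); WM=25
i=8 t=16 v=2: DROP (t<25-0); WM=25
i=9 t=27 v=2: → [25,32); WM=27

[0,5)=1 [9,23)=4 [25,32)=3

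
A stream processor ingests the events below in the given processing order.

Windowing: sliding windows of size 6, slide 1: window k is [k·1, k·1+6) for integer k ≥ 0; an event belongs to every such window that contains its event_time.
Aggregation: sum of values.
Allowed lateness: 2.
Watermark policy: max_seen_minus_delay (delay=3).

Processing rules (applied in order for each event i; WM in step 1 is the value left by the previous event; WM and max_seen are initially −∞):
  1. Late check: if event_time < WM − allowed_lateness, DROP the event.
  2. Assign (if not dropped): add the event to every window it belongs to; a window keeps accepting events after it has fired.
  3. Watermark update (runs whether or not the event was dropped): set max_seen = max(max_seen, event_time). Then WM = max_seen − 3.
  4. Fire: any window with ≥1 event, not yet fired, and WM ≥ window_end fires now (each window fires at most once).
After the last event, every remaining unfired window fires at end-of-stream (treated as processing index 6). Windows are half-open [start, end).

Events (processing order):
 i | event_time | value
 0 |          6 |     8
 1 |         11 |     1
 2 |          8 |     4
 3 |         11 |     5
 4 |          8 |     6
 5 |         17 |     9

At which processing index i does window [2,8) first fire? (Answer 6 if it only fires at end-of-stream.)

i=0 t=6 v=8: → [6,12),[5,11),[4,10),[3,9),[2,8),[1,7); WM=3
i=1 t=11 v=1: → [11,17),[10,16),[9,15),[8,14),[7,13),[6,12); WM=8; [1,7) fires=8 [2,8) fires=8
i=2 t=8 v=4: → [8,14),[7,13),[6,12),[5,11),[4,10),[3,9); WM=8
i=3 t=11 v=5: → [11,17),[10,16),[9,15),[8,14),[7,13),[6,12); WM=8
i=4 t=8 v=6: → [8,14),[7,13),[6,12),[5,11),[4,10),[3,9); WM=8
i=5 t=17 v=9: → [17,23),[16,22),[15,21),[14,20),[13,19),[12,18); WM=14; [3,9) fires=18 [4,10) fires=18 [5,11) fires=18 [6,12) fires=24 [7,13) fires=16 [8,14) fires=16

1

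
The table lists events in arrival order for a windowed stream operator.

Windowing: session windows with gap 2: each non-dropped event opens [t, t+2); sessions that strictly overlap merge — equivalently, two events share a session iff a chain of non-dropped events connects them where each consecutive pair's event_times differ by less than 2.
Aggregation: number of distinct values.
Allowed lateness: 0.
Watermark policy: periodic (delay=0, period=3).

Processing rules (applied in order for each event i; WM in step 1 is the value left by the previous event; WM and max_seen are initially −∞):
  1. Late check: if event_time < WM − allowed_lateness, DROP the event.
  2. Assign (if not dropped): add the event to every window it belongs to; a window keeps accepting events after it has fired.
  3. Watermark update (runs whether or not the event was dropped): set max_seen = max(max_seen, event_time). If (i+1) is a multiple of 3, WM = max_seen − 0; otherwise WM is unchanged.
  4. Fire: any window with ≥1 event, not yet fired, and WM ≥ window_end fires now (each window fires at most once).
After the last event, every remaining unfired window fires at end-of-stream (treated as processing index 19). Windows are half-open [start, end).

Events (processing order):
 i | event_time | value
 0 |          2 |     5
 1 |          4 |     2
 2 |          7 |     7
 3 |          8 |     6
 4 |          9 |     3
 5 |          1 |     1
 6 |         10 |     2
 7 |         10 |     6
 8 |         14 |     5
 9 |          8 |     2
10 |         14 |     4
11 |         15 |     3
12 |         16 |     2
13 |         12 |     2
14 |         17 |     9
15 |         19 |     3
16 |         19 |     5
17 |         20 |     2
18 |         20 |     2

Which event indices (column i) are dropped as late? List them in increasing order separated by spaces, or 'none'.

5 9 13

i=0 t=2 v=5: → [2,4); WM=−∞
i=1 t=4 v=2: → [4,6); WM=−∞
i=2 t=7 v=7: → [7,9); WM=7
i=3 t=8 v=6: → [7,10); WM=7
i=4 t=9 v=3: → [7,11); WM=7
i=5 t=1 v=1: DROP (t<7-0); WM=9
i=6 t=10 v=2: → [7,12); WM=9
i=7 t=10 v=6: → [7,12); WM=9
i=8 t=14 v=5: → [14,16); WM=14
i=9 t=8 v=2: DROP (t<14-0); WM=14
i=10 t=14 v=4: → [14,16); WM=14
i=11 t=15 v=3: → [14,17); WM=15
i=12 t=16 v=2: → [14,18); WM=15
i=13 t=12 v=2: DROP (t<15-0); WM=15
i=14 t=17 v=9: → [14,19); WM=17
i=15 t=19 v=3: → [19,21); WM=17
i=16 t=19 v=5: → [19,21); WM=17
i=17 t=20 v=2: → [19,22); WM=20
i=18 t=20 v=2: → [19,22); WM=20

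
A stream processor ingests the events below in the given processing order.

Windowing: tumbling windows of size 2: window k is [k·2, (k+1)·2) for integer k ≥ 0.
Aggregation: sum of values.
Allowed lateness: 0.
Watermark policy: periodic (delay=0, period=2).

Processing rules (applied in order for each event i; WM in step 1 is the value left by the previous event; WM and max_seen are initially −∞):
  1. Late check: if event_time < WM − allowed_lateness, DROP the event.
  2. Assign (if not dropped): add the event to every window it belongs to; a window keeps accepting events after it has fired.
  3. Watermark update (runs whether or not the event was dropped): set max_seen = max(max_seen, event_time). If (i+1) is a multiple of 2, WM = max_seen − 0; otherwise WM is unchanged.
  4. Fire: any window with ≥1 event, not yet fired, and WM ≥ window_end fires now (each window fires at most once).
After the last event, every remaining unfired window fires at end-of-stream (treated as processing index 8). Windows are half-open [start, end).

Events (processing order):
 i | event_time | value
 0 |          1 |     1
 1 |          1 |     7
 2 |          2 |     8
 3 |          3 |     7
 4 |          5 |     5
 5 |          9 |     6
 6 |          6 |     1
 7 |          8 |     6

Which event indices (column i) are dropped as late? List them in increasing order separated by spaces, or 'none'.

6 7

i=0 t=1 v=1: → [0,2); WM=−∞
i=1 t=1 v=7: → [0,2); WM=1
i=2 t=2 v=8: → [2,4); WM=1
i=3 t=3 v=7: → [2,4); WM=3; [0,2) fires=8
i=4 t=5 v=5: → [4,6); WM=3
i=5 t=9 v=6: → [8,10); WM=9; [2,4) fires=15 [4,6) fires=5
i=6 t=6 v=1: DROP (t<9-0); WM=9
i=7 t=8 v=6: DROP (t<9-0); WM=9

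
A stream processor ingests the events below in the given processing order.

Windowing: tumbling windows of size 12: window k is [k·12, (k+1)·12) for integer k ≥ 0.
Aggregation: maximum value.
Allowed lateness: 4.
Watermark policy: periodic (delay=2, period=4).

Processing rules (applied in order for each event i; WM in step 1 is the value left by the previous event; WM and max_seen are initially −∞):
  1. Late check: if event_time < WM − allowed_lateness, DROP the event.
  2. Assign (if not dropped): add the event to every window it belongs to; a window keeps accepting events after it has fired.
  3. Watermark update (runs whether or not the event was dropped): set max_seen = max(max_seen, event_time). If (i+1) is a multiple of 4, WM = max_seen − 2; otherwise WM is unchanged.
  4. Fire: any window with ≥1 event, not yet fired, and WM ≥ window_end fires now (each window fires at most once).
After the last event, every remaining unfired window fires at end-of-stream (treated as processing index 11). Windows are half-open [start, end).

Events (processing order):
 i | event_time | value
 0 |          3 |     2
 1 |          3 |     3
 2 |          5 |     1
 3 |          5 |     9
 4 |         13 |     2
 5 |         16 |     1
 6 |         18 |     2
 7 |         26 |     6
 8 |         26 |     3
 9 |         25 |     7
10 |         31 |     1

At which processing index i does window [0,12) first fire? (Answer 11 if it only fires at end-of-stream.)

i=0 t=3 v=2: → [0,12); WM=−∞
i=1 t=3 v=3: → [0,12); WM=−∞
i=2 t=5 v=1: → [0,12); WM=−∞
i=3 t=5 v=9: → [0,12); WM=3
i=4 t=13 v=2: → [12,24); WM=3
i=5 t=16 v=1: → [12,24); WM=3
i=6 t=18 v=2: → [12,24); WM=3
i=7 t=26 v=6: → [24,36); WM=24; [0,12) fires=9 [12,24) fires=2
i=8 t=26 v=3: → [24,36); WM=24
i=9 t=25 v=7: → [24,36); WM=24
i=10 t=31 v=1: → [24,36); WM=24

7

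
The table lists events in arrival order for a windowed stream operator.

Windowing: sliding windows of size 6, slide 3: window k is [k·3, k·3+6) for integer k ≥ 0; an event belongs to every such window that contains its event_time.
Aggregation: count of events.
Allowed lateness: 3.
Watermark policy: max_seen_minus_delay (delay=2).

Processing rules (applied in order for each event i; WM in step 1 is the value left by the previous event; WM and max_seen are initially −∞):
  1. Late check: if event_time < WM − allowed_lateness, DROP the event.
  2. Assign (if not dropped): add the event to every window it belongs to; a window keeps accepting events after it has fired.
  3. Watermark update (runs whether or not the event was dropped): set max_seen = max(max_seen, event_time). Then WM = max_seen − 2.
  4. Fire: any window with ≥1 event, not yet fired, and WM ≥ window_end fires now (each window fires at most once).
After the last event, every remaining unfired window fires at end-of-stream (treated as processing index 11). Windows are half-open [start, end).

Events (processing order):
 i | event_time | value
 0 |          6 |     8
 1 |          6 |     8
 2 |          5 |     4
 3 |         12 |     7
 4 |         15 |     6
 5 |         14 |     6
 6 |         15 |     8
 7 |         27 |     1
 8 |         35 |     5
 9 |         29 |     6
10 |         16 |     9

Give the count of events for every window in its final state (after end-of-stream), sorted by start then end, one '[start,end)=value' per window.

[0,6)=1 [3,9)=3 [6,12)=2 [9,15)=2 [12,18)=4 [15,21)=2 [24,30)=1 [27,33)=1 [30,36)=1 [33,39)=1

i=0 t=6 v=8: → [6,12),[3,9); WM=4
i=1 t=6 v=8: → [6,12),[3,9); WM=4
i=2 t=5 v=4: → [3,9),[0,6); WM=4
i=3 t=12 v=7: → [12,18),[9,15); WM=10; [0,6) fires=1 [3,9) fires=3
i=4 t=15 v=6: → [15,21),[12,18); WM=13; [6,12) fires=2
i=5 t=14 v=6: → [12,18),[9,15); WM=13
i=6 t=15 v=8: → [15,21),[12,18); WM=13
i=7 t=27 v=1: → [27,33),[24,30); WM=25; [9,15) fires=2 [12,18) fires=4 [15,21) fires=2
i=8 t=35 v=5: → [33,39),[30,36); WM=33; [24,30) fires=1 [27,33) fires=1
i=9 t=29 v=6: DROP (t<33-3); WM=33
i=10 t=16 v=9: DROP (t<33-3); WM=33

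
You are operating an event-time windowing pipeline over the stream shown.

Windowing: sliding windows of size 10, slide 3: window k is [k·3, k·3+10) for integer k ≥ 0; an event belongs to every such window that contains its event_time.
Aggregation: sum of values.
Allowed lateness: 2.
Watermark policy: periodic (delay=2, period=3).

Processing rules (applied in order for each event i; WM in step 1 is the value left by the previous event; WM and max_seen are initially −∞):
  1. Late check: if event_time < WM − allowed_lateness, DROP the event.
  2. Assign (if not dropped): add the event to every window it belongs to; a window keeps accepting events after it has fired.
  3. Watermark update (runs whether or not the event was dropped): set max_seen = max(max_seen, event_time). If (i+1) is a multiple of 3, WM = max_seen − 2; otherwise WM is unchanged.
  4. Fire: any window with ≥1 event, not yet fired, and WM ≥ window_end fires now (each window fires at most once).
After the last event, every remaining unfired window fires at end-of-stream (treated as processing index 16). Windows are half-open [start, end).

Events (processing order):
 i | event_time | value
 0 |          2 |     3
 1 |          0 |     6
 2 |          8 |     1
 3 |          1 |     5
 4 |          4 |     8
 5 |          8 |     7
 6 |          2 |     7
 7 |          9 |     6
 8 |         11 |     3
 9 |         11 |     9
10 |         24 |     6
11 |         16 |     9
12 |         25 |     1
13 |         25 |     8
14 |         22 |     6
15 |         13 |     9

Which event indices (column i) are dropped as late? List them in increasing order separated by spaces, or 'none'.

3 6 15

i=0 t=2 v=3: → [0,10); WM=−∞
i=1 t=0 v=6: → [0,10); WM=−∞
i=2 t=8 v=1: → [6,16),[3,13),[0,10); WM=6
i=3 t=1 v=5: DROP (t<6-2); WM=6
i=4 t=4 v=8: → [3,13),[0,10); WM=6
i=5 t=8 v=7: → [6,16),[3,13),[0,10); WM=6
i=6 t=2 v=7: DROP (t<6-2); WM=6
i=7 t=9 v=6: → [9,19),[6,16),[3,13),[0,10); WM=6
i=8 t=11 v=3: → [9,19),[6,16),[3,13); WM=9
i=9 t=11 v=9: → [9,19),[6,16),[3,13); WM=9
i=10 t=24 v=6: → [24,34),[21,31),[18,28),[15,25); WM=9
i=11 t=16 v=9: → [15,25),[12,22),[9,19); WM=22; [0,10) fires=31 [3,13) fires=34 [6,16) fires=26 [9,19) fires=27 [12,22) fires=9
i=12 t=25 v=1: → [24,34),[21,31),[18,28); WM=22
i=13 t=25 v=8: → [24,34),[21,31),[18,28); WM=22
i=14 t=22 v=6: → [21,31),[18,28),[15,25); WM=23
i=15 t=13 v=9: DROP (t<23-2); WM=23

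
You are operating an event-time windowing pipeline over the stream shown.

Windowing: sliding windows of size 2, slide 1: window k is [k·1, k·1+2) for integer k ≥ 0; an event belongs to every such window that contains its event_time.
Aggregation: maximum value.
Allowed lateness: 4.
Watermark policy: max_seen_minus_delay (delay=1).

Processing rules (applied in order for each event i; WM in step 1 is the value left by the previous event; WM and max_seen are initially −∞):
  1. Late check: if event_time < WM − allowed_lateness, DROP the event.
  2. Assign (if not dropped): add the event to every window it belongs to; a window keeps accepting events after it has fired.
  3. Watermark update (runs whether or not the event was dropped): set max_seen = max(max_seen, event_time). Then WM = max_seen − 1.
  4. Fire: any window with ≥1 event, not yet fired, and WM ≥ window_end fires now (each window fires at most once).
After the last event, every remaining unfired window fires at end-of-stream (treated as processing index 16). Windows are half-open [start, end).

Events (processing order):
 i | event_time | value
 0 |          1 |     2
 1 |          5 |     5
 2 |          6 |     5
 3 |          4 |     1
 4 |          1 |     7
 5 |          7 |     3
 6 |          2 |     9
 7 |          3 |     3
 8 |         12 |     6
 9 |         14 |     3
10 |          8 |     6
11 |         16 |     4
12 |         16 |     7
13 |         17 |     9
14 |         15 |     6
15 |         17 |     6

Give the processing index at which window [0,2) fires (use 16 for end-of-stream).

i=0 t=1 v=2: → [1,3),[0,2); WM=0
i=1 t=5 v=5: → [5,7),[4,6); WM=4; [0,2) fires=2 [1,3) fires=2
i=2 t=6 v=5: → [6,8),[5,7); WM=5
i=3 t=4 v=1: → [4,6),[3,5); WM=5; [3,5) fires=1
i=4 t=1 v=7: → [1,3),[0,2); WM=5
i=5 t=7 v=3: → [7,9),[6,8); WM=6; [4,6) fires=5
i=6 t=2 v=9: → [2,4),[1,3); WM=6; [2,4) fires=9
i=7 t=3 v=3: → [3,5),[2,4); WM=6
i=8 t=12 v=6: → [12,14),[11,13); WM=11; [5,7) fires=5 [6,8) fires=5 [7,9) fires=3
i=9 t=14 v=3: → [14,16),[13,15); WM=13; [11,13) fires=6
i=10 t=8 v=6: DROP (t<13-4); WM=13
i=11 t=16 v=4: → [16,18),[15,17); WM=15; [12,14) fires=6 [13,15) fires=3
i=12 t=16 v=7: → [16,18),[15,17); WM=15
i=13 t=17 v=9: → [17,19),[16,18); WM=16; [14,16) fires=3
i=14 t=15 v=6: → [15,17),[14,16); WM=16
i=15 t=17 v=6: → [17,19),[16,18); WM=16

1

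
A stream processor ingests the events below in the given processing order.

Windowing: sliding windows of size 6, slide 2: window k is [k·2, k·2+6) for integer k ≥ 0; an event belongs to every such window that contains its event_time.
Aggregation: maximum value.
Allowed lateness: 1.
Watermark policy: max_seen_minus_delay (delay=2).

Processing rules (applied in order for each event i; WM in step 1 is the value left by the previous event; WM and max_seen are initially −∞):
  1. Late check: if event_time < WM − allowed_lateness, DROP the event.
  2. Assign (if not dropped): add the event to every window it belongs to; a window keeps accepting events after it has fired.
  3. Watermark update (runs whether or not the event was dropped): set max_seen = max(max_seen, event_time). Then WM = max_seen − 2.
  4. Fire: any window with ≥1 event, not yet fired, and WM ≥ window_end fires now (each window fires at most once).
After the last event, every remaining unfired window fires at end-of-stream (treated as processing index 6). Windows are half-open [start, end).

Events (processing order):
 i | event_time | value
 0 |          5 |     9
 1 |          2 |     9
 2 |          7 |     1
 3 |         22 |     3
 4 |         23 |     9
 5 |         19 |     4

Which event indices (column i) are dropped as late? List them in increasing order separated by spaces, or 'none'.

5

i=0 t=5 v=9: → [4,10),[2,8),[0,6); WM=3
i=1 t=2 v=9: → [2,8),[0,6); WM=3
i=2 t=7 v=1: → [6,12),[4,10),[2,8); WM=5
i=3 t=22 v=3: → [22,28),[20,26),[18,24); WM=20; [0,6) fires=9 [2,8) fires=9 [4,10) fires=9 [6,12) fires=1
i=4 t=23 v=9: → [22,28),[20,26),[18,24); WM=21
i=5 t=19 v=4: DROP (t<21-1); WM=21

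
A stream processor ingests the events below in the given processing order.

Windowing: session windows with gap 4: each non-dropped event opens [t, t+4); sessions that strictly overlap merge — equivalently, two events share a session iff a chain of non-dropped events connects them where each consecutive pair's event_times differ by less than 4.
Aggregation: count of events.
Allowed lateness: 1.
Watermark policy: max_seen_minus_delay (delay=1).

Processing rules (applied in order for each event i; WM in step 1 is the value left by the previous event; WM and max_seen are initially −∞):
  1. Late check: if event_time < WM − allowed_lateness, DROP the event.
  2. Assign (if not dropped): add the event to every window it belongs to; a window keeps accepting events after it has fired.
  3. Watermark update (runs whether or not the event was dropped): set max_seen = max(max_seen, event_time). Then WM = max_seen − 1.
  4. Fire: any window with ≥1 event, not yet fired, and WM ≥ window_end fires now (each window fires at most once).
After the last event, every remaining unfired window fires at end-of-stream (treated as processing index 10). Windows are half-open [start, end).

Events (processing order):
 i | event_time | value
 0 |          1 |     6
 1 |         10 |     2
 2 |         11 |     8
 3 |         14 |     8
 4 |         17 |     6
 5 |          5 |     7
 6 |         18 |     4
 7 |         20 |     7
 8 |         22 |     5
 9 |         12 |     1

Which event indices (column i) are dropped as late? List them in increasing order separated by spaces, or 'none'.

5 9

i=0 t=1 v=6: → [1,5); WM=0
i=1 t=10 v=2: → [10,14); WM=9
i=2 t=11 v=8: → [10,15); WM=10
i=3 t=14 v=8: → [10,18); WM=13
i=4 t=17 v=6: → [10,21); WM=16
i=5 t=5 v=7: DROP (t<16-1); WM=16
i=6 t=18 v=4: → [10,22); WM=17
i=7 t=20 v=7: → [10,24); WM=19
i=8 t=22 v=5: → [10,26); WM=21
i=9 t=12 v=1: DROP (t<21-1); WM=21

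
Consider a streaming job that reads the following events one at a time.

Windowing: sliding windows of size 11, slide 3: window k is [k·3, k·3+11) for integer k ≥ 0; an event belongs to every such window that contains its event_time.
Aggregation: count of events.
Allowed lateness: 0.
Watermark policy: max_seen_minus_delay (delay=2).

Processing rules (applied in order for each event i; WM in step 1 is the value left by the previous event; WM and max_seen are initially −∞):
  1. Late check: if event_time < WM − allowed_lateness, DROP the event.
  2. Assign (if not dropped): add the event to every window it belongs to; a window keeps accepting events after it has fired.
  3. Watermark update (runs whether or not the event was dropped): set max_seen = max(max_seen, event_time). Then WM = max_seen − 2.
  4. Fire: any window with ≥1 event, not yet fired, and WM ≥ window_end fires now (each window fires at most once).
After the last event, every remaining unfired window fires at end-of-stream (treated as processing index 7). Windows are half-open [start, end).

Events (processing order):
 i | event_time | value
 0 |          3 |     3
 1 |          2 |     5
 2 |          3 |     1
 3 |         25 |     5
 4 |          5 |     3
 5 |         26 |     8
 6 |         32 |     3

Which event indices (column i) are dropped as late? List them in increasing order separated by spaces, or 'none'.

4

i=0 t=3 v=3: → [3,14),[0,11); WM=1
i=1 t=2 v=5: → [0,11); WM=1
i=2 t=3 v=1: → [3,14),[0,11); WM=1
i=3 t=25 v=5: → [24,35),[21,32),[18,29),[15,26); WM=23; [0,11) fires=3 [3,14) fires=2
i=4 t=5 v=3: DROP (t<23-0); WM=23
i=5 t=26 v=8: → [24,35),[21,32),[18,29); WM=24
i=6 t=32 v=3: → [30,41),[27,38),[24,35); WM=30; [15,26) fires=1 [18,29) fires=2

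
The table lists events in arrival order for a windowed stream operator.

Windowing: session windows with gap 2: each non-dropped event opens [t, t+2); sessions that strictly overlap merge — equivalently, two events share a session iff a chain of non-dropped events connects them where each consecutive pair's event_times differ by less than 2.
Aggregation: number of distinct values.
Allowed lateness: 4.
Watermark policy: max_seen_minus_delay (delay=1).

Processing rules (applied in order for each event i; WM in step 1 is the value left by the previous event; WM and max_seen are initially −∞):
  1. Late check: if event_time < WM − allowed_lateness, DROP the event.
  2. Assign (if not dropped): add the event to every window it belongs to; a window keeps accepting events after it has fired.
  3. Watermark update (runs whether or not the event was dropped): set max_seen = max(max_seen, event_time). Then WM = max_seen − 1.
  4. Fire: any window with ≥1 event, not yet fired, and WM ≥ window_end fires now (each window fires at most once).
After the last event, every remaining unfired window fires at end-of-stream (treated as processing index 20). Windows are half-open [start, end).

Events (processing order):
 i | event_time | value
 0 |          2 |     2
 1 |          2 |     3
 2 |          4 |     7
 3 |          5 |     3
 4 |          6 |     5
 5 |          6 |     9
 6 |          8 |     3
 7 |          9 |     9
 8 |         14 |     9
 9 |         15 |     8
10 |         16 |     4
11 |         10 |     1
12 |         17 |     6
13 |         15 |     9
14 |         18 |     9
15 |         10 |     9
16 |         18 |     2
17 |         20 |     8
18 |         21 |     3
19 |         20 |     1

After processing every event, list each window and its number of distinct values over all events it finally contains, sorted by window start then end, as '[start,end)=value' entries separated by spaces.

i=0 t=2 v=2: → [2,4); WM=1
i=1 t=2 v=3: → [2,4); WM=1
i=2 t=4 v=7: → [4,6); WM=3
i=3 t=5 v=3: → [4,7); WM=4
i=4 t=6 v=5: → [4,8); WM=5
i=5 t=6 v=9: → [4,8); WM=5
i=6 t=8 v=3: → [8,10); WM=7
i=7 t=9 v=9: → [8,11); WM=8
i=8 t=14 v=9: → [14,16); WM=13
i=9 t=15 v=8: → [14,17); WM=14
i=10 t=16 v=4: → [14,18); WM=15
i=11 t=10 v=1: DROP (t<15-4); WM=15
i=12 t=17 v=6: → [14,19); WM=16
i=13 t=15 v=9: → [14,19); WM=16
i=14 t=18 v=9: → [14,20); WM=17
i=15 t=10 v=9: DROP (t<17-4); WM=17
i=16 t=18 v=2: → [14,20); WM=17
i=17 t=20 v=8: → [20,22); WM=19
i=18 t=21 v=3: → [20,23); WM=20
i=19 t=20 v=1: → [20,23); WM=20

[2,4)=2 [4,8)=4 [8,11)=2 [14,20)=5 [20,23)=3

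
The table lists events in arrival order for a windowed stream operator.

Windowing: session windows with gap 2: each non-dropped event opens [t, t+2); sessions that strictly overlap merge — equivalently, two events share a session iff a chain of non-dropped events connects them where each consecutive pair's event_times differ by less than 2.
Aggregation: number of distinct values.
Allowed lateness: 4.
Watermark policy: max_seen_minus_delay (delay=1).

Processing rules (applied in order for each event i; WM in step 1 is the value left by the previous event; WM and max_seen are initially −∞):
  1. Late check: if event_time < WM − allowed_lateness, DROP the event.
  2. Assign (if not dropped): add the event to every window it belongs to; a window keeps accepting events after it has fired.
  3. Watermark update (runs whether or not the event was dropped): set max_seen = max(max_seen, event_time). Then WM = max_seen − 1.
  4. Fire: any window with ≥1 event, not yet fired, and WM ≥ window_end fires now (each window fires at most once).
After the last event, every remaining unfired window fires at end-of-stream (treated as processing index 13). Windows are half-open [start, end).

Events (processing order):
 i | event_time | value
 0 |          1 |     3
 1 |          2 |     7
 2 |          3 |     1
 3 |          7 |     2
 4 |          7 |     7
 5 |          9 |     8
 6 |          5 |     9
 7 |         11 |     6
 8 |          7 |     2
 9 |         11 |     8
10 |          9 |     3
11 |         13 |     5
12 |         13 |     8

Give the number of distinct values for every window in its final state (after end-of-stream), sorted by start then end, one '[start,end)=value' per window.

[1,5)=3 [5,7)=1 [7,9)=2 [9,11)=2 [11,13)=2 [13,15)=2

i=0 t=1 v=3: → [1,3); WM=0
i=1 t=2 v=7: → [1,4); WM=1
i=2 t=3 v=1: → [1,5); WM=2
i=3 t=7 v=2: → [7,9); WM=6
i=4 t=7 v=7: → [7,9); WM=6
i=5 t=9 v=8: → [9,11); WM=8
i=6 t=5 v=9: → [5,7); WM=8
i=7 t=11 v=6: → [11,13); WM=10
i=8 t=7 v=2: → [7,9); WM=10
i=9 t=11 v=8: → [11,13); WM=10
i=10 t=9 v=3: → [9,11); WM=10
i=11 t=13 v=5: → [13,15); WM=12
i=12 t=13 v=8: → [13,15); WM=12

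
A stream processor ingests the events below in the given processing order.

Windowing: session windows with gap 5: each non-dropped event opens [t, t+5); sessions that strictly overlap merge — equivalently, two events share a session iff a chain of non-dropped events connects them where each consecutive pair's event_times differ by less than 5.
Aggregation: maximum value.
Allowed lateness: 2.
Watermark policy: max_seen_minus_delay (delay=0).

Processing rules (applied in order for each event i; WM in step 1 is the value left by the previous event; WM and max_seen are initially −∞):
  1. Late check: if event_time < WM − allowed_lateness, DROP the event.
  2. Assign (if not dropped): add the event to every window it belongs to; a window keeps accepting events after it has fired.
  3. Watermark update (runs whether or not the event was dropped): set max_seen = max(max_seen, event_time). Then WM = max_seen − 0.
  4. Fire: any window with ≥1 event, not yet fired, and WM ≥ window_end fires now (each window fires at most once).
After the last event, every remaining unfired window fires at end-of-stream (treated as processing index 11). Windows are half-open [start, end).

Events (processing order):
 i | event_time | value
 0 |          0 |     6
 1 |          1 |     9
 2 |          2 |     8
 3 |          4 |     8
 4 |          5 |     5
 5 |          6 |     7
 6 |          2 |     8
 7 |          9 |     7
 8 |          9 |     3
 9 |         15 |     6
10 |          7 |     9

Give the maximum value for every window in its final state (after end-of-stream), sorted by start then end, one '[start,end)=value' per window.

i=0 t=0 v=6: → [0,5); WM=0
i=1 t=1 v=9: → [0,6); WM=1
i=2 t=2 v=8: → [0,7); WM=2
i=3 t=4 v=8: → [0,9); WM=4
i=4 t=5 v=5: → [0,10); WM=5
i=5 t=6 v=7: → [0,11); WM=6
i=6 t=2 v=8: DROP (t<6-2); WM=6
i=7 t=9 v=7: → [0,14); WM=9
i=8 t=9 v=3: → [0,14); WM=9
i=9 t=15 v=6: → [15,20); WM=15
i=10 t=7 v=9: DROP (t<15-2); WM=15

[0,14)=9 [15,20)=6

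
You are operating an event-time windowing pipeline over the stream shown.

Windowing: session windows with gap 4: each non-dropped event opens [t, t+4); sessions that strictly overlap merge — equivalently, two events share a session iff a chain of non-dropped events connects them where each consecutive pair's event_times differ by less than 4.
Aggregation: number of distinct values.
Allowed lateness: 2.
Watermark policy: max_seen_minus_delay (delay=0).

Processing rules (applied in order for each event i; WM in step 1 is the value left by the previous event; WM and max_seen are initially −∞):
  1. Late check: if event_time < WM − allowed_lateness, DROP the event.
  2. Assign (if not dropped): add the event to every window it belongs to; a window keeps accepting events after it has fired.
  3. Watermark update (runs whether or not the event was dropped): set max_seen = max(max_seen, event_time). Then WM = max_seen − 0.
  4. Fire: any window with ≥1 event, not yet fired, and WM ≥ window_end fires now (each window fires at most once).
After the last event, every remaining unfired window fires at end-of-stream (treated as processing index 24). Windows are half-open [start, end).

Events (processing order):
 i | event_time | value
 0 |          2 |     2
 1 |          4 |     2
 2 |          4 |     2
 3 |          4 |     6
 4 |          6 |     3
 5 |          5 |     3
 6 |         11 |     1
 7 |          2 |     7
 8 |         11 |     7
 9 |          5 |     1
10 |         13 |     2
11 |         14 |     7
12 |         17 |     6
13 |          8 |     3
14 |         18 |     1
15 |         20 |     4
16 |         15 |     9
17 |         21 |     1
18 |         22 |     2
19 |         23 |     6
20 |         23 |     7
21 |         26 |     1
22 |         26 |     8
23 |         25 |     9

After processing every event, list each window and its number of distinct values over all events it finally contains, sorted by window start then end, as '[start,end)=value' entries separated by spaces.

i=0 t=2 v=2: → [2,6); WM=2
i=1 t=4 v=2: → [2,8); WM=4
i=2 t=4 v=2: → [2,8); WM=4
i=3 t=4 v=6: → [2,8); WM=4
i=4 t=6 v=3: → [2,10); WM=6
i=5 t=5 v=3: → [2,10); WM=6
i=6 t=11 v=1: → [11,15); WM=11
i=7 t=2 v=7: DROP (t<11-2); WM=11
i=8 t=11 v=7: → [11,15); WM=11
i=9 t=5 v=1: DROP (t<11-2); WM=11
i=10 t=13 v=2: → [11,17); WM=13
i=11 t=14 v=7: → [11,18); WM=14
i=12 t=17 v=6: → [11,21); WM=17
i=13 t=8 v=3: DROP (t<17-2); WM=17
i=14 t=18 v=1: → [11,22); WM=18
i=15 t=20 v=4: → [11,24); WM=20
i=16 t=15 v=9: DROP (t<20-2); WM=20
i=17 t=21 v=1: → [11,25); WM=21
i=18 t=22 v=2: → [11,26); WM=22
i=19 t=23 v=6: → [11,27); WM=23
i=20 t=23 v=7: → [11,27); WM=23
i=21 t=26 v=1: → [11,30); WM=26
i=22 t=26 v=8: → [11,30); WM=26
i=23 t=25 v=9: → [11,30); WM=26

[2,10)=3 [11,30)=7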